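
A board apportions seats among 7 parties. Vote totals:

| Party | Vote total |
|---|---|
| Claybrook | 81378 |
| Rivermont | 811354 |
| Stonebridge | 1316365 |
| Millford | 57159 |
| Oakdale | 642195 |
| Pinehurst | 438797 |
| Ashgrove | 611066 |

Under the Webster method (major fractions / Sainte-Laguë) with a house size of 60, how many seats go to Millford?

Standard divisor 3958314/60 ≈ 65971.9; standard quotas: Claybrook 1.234, Rivermont 12.298, Stonebridge 19.953, Millford 0.866, Oakdale 9.734, Pinehurst 6.651, Ashgrove 9.263.
Rounding to the nearest integer gives Claybrook 1, Rivermont 12, Stonebridge 20, Millford 1, Oakdale 10, Pinehurst 7, Ashgrove 9 — total 60, matching the house size, so no adjustment is needed.
Millford receives 1.

1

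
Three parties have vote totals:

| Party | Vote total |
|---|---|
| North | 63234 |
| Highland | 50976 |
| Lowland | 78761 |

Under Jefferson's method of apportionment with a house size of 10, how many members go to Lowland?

4

Standard divisor 192971/10 ≈ 19297.1; standard quotas: North 3.277, Highland 2.642, Lowland 4.081.
Rounding down gives 3, 2, 4 = 9 seats, so the divisor must be adjusted.
With modified divisor 16400: modified quotas North 3.856, Highland 3.108, Lowland 4.803.
Rounding down: North 3, Highland 3, Lowland 4 (total 10).
Lowland receives 4.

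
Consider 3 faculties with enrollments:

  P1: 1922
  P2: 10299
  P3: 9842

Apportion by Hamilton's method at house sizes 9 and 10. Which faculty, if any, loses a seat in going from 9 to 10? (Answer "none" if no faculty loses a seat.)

none

At 9 seats: P1 1, P2 4, P3 4.
At 10 seats: P1 1, P2 5, P3 4.
No faculty's allocation decreased.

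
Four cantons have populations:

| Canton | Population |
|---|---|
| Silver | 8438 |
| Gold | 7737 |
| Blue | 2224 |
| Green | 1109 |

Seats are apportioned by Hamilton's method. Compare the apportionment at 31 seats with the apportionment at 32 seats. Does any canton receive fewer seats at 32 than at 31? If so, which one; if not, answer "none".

At 31 seats: Silver 13, Gold 12, Blue 4, Green 2.
At 32 seats: Silver 14, Gold 13, Blue 3, Green 2.
Blue drops from 4 to 3.

Blue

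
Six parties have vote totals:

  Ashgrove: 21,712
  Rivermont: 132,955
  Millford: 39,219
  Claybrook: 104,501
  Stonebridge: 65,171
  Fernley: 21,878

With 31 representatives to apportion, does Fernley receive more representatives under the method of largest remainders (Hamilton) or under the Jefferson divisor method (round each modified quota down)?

Hamilton

Hamilton: Ashgrove 2, Rivermont 11, Millford 3, Claybrook 8, Stonebridge 5, Fernley 2.
Jefferson: Ashgrove 1, Rivermont 12, Millford 3, Claybrook 9, Stonebridge 5, Fernley 1.
Fernley gets 2 under Hamilton and 1 under Jefferson.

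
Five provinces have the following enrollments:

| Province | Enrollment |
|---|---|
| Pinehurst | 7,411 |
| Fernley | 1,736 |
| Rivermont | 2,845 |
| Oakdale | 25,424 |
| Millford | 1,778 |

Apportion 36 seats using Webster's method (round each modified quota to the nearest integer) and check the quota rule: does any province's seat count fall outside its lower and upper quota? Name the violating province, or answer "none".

Standard quotas: Pinehurst 6.807, Fernley 1.595, Rivermont 2.613, Oakdale 23.352, Millford 1.633.
Webster allocation: Pinehurst 7, Fernley 2, Rivermont 3, Oakdale 22, Millford 2.
Oakdale has quota 23.352 (lower 23, upper 24) but receives 22 — outside the quota interval.

Oakdale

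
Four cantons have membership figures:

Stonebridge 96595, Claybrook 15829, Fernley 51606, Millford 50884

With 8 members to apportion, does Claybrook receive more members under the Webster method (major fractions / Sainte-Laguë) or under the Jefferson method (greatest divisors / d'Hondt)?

Webster: Stonebridge 3, Claybrook 1, Fernley 2, Millford 2.
Jefferson: Stonebridge 4, Claybrook 0, Fernley 2, Millford 2.
Claybrook gets 1 under Webster and 0 under Jefferson.

Webster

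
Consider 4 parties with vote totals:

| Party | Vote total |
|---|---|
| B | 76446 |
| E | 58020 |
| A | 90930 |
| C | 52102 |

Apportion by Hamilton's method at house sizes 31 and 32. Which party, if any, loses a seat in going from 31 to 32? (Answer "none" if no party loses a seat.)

none

At 31 seats: B 9, E 6, A 10, C 6.
At 32 seats: B 9, E 7, A 10, C 6.
No party's allocation decreased.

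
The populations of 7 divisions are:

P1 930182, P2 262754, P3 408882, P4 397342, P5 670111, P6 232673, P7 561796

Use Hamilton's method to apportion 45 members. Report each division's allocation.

Standard divisor: 3463740 ÷ 45 = 76972.
Standard quotas: P1 12.0847, P2 3.4136, P3 5.3121, P4 5.1622, P5 8.7059, P6 3.0228, P7 7.2987.
Lower quotas: P1 12, P2 3, P3 5, P4 5, P5 8, P6 3, P7 7 (sum 43, leaving 2 seats).
Remainders in descending order: P5 0.7059, P2 0.4136, P3 0.3121, P7 0.2987, P4 0.1622, P1 0.0847, P6 0.0228.
The surplus seats go to P5, P2.

P1 12, P2 4, P3 5, P4 5, P5 9, P6 3, P7 7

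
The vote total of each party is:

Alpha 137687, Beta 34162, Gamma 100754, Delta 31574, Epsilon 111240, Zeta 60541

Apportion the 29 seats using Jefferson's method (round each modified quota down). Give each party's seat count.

Alpha 9, Beta 2, Gamma 6, Delta 2, Epsilon 7, Zeta 3

Standard divisor 475958/29 ≈ 16412.345; standard quotas: Alpha 8.389, Beta 2.081, Gamma 6.139, Delta 1.924, Epsilon 6.778, Zeta 3.689.
Rounding down gives 8, 2, 6, 1, 6, 3 = 26 seats, so the divisor must be adjusted.
With modified divisor 15220: modified quotas Alpha 9.046, Beta 2.245, Gamma 6.620, Delta 2.075, Epsilon 7.309, Zeta 3.978.
Rounding down: Alpha 9, Beta 2, Gamma 6, Delta 2, Epsilon 7, Zeta 3 (total 29).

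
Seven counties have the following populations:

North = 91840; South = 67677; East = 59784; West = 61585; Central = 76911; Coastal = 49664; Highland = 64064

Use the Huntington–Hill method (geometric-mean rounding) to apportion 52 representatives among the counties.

With divisor 9066: modified quotas North 10.130, South 7.465, East 6.594, West 6.793, Central 8.483, Coastal 5.478, Highland 7.066.
Geometric-mean thresholds: North √(10·11)=10.488, South √(7·8)=7.483, East √(6·7)=6.481, West √(6·7)=6.481, Central √(8·9)=8.485, Coastal √(5·6)=5.477, Highland √(7·8)=7.483.
Each quota rounded against its threshold gives North 10, South 7, East 7, West 7, Central 8, Coastal 6, Highland 7 (total 52).

North 10, South 7, East 7, West 7, Central 8, Coastal 6, Highland 7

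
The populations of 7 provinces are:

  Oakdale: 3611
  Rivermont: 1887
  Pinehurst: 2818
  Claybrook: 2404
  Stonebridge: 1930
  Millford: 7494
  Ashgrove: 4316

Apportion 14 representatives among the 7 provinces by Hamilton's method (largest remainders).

Oakdale: 2; Rivermont: 1; Pinehurst: 2; Claybrook: 1; Stonebridge: 1; Millford: 4; Ashgrove: 3

Total 24460; standard divisor 24460/14 ≈ 1747.143.
Standard quotas: Oakdale 2.0668, Rivermont 1.0800, Pinehurst 1.6129, Claybrook 1.3760, Stonebridge 1.1047, Millford 4.2893, Ashgrove 2.4703.
Lower quotas: Oakdale 2, Rivermont 1, Pinehurst 1, Claybrook 1, Stonebridge 1, Millford 4, Ashgrove 2 (sum 12, leaving 2 seats).
Remainders in descending order: Pinehurst 0.6129, Ashgrove 0.4703, Claybrook 0.3760, Millford 0.2893, Stonebridge 0.1047, Rivermont 0.0800, Oakdale 0.0668.
Largest remainders: Pinehurst, Ashgrove receive the extra seats.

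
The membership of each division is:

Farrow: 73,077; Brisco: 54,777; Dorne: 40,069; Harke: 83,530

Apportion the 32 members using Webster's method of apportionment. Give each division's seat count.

Standard divisor 251453/32 ≈ 7857.906; standard quotas: Farrow 9.300, Brisco 6.971, Dorne 5.099, Harke 10.630.
Rounding to the nearest integer gives Farrow 9, Brisco 7, Dorne 5, Harke 11 — total 32, matching the house size, so no adjustment is needed.

Farrow 9, Brisco 7, Dorne 5, Harke 11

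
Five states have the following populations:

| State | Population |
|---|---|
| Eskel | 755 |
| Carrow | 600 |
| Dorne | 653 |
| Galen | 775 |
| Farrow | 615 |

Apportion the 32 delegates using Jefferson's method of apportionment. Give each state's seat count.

Eskel=7, Carrow=6, Dorne=6, Galen=7, Farrow=6

Standard divisor 3398/32 ≈ 106.188; standard quotas: Eskel 7.110, Carrow 5.650, Dorne 6.149, Galen 7.298, Farrow 5.792.
Rounding down gives 7, 5, 6, 7, 5 = 30 seats, so the divisor must be adjusted.
With modified divisor 98: modified quotas Eskel 7.704, Carrow 6.122, Dorne 6.663, Galen 7.908, Farrow 6.276.
Rounding down: Eskel 7, Carrow 6, Dorne 6, Galen 7, Farrow 6 (total 32).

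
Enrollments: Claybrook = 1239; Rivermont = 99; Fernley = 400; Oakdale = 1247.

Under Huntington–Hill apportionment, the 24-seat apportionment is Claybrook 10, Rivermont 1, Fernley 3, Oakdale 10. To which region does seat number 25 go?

Priority for the next seat is population ÷ (√(s·(s+1))).
Priorities: Claybrook 118.134, Rivermont 70.004, Fernley 115.470, Oakdale 118.897.
Highest priority: Oakdale.

Oakdale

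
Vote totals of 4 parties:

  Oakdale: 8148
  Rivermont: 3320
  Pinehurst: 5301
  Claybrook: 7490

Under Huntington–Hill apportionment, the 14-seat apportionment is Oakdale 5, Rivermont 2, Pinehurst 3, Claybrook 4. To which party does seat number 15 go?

Claybrook

Priority for the next seat is population ÷ (√(s·(s+1))).
Priorities: Oakdale 1487.614, Rivermont 1355.384, Pinehurst 1530.267, Claybrook 1674.815.
Highest priority: Claybrook.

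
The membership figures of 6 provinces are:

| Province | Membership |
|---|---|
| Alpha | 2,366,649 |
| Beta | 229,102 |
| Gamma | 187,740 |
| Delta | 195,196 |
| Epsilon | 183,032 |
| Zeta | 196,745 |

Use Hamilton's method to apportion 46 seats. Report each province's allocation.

Total 3358464; standard divisor 3358464/46 ≈ 73010.087.
Standard quotas: Alpha 32.4154, Beta 3.1379, Gamma 2.5714, Delta 2.6735, Epsilon 2.5069, Zeta 2.6948.
Lower quotas: Alpha 32, Beta 3, Gamma 2, Delta 2, Epsilon 2, Zeta 2 (sum 43, leaving 3 seats).
Remainders in descending order: Zeta 0.6948, Delta 0.6735, Gamma 0.5714, Epsilon 0.5069, Alpha 0.4154, Beta 0.1379.
Largest remainders: Zeta, Delta, Gamma receive the extra seats.

Alpha 32, Beta 3, Gamma 3, Delta 3, Epsilon 2, Zeta 3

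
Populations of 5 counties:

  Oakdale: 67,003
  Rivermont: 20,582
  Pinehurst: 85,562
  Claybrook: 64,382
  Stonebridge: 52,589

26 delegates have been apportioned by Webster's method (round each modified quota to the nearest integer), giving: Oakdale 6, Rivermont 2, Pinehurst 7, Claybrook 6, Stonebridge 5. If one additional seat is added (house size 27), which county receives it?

Priority for the next seat is population ÷ (current seats + 0.5).
Priorities: Oakdale 10308.154, Rivermont 8232.800, Pinehurst 11408.267, Claybrook 9904.923, Stonebridge 9561.636.
Highest priority: Pinehurst.

Pinehurst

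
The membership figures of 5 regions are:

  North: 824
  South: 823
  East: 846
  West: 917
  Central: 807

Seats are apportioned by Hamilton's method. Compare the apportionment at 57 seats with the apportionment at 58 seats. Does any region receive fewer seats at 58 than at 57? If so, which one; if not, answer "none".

At 57 seats: North 11, South 11, East 12, West 12, Central 11.
At 58 seats: North 11, South 11, East 12, West 13, Central 11.
No region's allocation decreased.

none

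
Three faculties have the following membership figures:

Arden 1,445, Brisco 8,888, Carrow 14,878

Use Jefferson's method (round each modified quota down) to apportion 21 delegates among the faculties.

Arden: 1, Brisco: 7, Carrow: 13

Standard divisor 25211/21 ≈ 1200.524; standard quotas: Arden 1.204, Brisco 7.403, Carrow 12.393.
Rounding down gives 1, 7, 12 = 20 seats, so the divisor must be adjusted.
With modified divisor 1130: modified quotas Arden 1.279, Brisco 7.865, Carrow 13.166.
Rounding down: Arden 1, Brisco 7, Carrow 13 (total 21).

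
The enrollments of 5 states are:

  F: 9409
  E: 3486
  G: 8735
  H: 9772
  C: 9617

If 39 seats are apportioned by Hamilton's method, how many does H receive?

9

Total 41019; standard divisor 41019/39 ≈ 1051.769.
Standard quotas: F 8.9459, E 3.3144, G 8.3051, H 9.2910, C 9.1436.
Lower quotas: F 8, E 3, G 8, H 9, C 9 (sum 37, leaving 2 seats).
Remainders in descending order: F 0.9459, E 0.3144, G 0.3051, H 0.2910, C 0.1436.
Largest remainders: F, E receive the extra seats.
H receives 9.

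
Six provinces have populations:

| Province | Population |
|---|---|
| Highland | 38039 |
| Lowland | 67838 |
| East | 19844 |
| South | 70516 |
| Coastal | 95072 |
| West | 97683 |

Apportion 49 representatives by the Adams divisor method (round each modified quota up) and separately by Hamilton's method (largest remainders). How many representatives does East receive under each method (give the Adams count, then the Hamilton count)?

Adams: Highland 5, Lowland 8, East 3, South 9, Coastal 12, West 12.
Hamilton: Highland 5, Lowland 9, East 2, South 9, Coastal 12, West 12.
East gets 3 under Adams and 2 under Hamilton.

3 and 2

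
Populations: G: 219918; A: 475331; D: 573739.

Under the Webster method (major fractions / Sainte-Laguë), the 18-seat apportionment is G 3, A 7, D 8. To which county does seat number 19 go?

D

Priority for the next seat is population ÷ (current seats + 0.5).
Priorities: G 62833.714, A 63377.467, D 67498.706.
Highest priority: D.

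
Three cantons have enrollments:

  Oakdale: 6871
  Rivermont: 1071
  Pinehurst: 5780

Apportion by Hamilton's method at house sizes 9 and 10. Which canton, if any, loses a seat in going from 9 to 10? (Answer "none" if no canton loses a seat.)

At 9 seats: Oakdale 4, Rivermont 1, Pinehurst 4.
At 10 seats: Oakdale 5, Rivermont 1, Pinehurst 4.
No canton's allocation decreased.

none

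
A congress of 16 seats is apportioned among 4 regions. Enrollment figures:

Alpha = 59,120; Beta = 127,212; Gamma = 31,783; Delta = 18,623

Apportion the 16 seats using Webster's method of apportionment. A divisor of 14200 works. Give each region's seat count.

With modified divisor 14200: modified quotas Alpha 4.163, Beta 8.959, Gamma 2.238, Delta 1.311.
Rounding to the nearest integer: Alpha 4, Beta 9, Gamma 2, Delta 1 (total 16).

Alpha 4, Beta 9, Gamma 2, Delta 1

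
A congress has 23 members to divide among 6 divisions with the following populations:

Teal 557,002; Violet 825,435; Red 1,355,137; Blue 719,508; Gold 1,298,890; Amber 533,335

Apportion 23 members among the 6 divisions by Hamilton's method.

Standard divisor: 5289307 ÷ 23 ≈ 229969.87.
Standard quotas: Teal 2.4221, Violet 3.5893, Red 5.8927, Blue 3.1287, Gold 5.6481, Amber 2.3192.
Lower quotas: Teal 2, Violet 3, Red 5, Blue 3, Gold 5, Amber 2 (sum 20, leaving 3 seats).
Remainders in descending order: Red 0.8927, Gold 0.6481, Violet 0.5893, Teal 0.4221, Amber 0.3192, Blue 0.1287.
Largest remainders: Red, Gold, Violet receive the extra seats.

Teal: 2; Violet: 4; Red: 6; Blue: 3; Gold: 6; Amber: 2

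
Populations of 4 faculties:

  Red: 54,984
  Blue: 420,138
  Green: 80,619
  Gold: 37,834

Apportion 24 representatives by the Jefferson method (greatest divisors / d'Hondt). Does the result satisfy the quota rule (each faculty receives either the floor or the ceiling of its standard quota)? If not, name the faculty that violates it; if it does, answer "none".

Standard quotas: Red 2.223, Blue 16.987, Green 3.260, Gold 1.530.
Jefferson allocation: Red 2, Blue 18, Green 3, Gold 1.
Blue has quota 16.987 (lower 16, upper 17) but receives 18 — outside the quota interval.

Blue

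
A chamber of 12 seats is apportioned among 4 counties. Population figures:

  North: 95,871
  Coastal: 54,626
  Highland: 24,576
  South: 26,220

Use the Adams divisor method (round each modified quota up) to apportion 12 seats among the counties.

Standard divisor 201293/12 ≈ 16774.417; standard quotas: North 5.715, Coastal 3.257, Highland 1.465, South 1.563.
Rounding up gives 6, 4, 2, 2 = 14 seats, so the divisor must be adjusted.
With modified divisor 21600: modified quotas North 4.438, Coastal 2.529, Highland 1.138, South 1.214.
Rounding up: North 5, Coastal 3, Highland 2, South 2 (total 12).

North 5, Coastal 3, Highland 2, South 2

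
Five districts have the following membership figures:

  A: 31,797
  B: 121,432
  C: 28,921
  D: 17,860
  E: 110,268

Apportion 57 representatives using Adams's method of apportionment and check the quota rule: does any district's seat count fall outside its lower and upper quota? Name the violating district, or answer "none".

Standard quotas: A 5.841, B 22.308, C 5.313, D 3.281, E 20.257.
Adams allocation: A 6, B 21, C 6, D 4, E 20.
B has quota 22.308 (lower 22, upper 23) but receives 21 — outside the quota interval.

B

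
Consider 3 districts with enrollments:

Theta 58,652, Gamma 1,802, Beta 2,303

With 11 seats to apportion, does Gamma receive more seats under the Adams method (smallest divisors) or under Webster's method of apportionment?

Adams: Theta 9, Gamma 1, Beta 1.
Webster: Theta 11, Gamma 0, Beta 0.
Gamma gets 1 under Adams and 0 under Webster.

Adams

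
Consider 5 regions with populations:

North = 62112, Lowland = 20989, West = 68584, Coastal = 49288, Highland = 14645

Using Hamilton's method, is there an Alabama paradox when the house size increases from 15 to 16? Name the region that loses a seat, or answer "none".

Lowland

At 15 seats: North 4, Lowland 2, West 5, Coastal 3, Highland 1.
At 16 seats: North 5, Lowland 1, West 5, Coastal 4, Highland 1.
Lowland drops from 2 to 1.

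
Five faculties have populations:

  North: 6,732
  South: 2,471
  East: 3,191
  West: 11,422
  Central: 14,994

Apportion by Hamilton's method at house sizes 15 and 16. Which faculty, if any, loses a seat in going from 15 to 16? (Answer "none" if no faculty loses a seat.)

At 15 seats: North 3, South 1, East 1, West 4, Central 6.
At 16 seats: North 3, South 1, East 1, West 5, Central 6.
No faculty's allocation decreased.

none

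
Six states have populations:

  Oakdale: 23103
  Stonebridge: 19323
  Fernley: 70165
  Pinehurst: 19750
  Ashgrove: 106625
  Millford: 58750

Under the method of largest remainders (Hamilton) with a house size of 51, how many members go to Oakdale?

4

Standard divisor: 297716 ÷ 51 ≈ 5837.569.
Standard quotas: Oakdale 3.9576, Stonebridge 3.3101, Fernley 12.0196, Pinehurst 3.3833, Ashgrove 18.2653, Millford 10.0641.
Lower quotas: Oakdale 3, Stonebridge 3, Fernley 12, Pinehurst 3, Ashgrove 18, Millford 10 (sum 49, leaving 2 seats).
Remainders in descending order: Oakdale 0.9576, Pinehurst 0.3833, Stonebridge 0.3101, Ashgrove 0.2653, Millford 0.0641, Fernley 0.0196.
Largest remainders: Oakdale, Pinehurst receive the extra seats.
Oakdale receives 4.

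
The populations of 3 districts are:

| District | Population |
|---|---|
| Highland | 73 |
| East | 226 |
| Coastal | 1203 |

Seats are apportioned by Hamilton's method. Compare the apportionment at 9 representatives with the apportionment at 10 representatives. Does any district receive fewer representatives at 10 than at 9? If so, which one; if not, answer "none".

At 9 seats: Highland 1, East 1, Coastal 7.
At 10 seats: Highland 0, East 2, Coastal 8.
Highland drops from 1 to 0.

Highland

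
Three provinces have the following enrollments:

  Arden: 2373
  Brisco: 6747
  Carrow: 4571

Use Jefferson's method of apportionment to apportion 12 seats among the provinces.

Arden 2, Brisco 6, Carrow 4

Standard divisor 13691/12 ≈ 1140.917; standard quotas: Arden 2.080, Brisco 5.914, Carrow 4.006.
Rounding down gives 2, 5, 4 = 11 seats, so the divisor must be adjusted.
With modified divisor 1000: modified quotas Arden 2.373, Brisco 6.747, Carrow 4.571.
Rounding down: Arden 2, Brisco 6, Carrow 4 (total 12).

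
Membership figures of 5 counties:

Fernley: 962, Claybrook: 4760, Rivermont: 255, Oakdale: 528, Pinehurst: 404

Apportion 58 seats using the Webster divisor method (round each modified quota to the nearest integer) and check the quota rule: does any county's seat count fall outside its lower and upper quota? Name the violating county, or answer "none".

Claybrook

Standard quotas: Fernley 8.076, Claybrook 39.959, Rivermont 2.141, Oakdale 4.432, Pinehurst 3.392.
Webster allocation: Fernley 8, Claybrook 41, Rivermont 2, Oakdale 4, Pinehurst 3.
Claybrook has quota 39.959 (lower 39, upper 40) but receives 41 — outside the quota interval.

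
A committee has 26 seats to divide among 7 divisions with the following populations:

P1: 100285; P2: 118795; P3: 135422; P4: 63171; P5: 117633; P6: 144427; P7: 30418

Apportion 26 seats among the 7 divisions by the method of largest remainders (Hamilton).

P1=4, P2=5, P3=5, P4=2, P5=4, P6=5, P7=1

The standard divisor is 710151/26 ≈ 27313.5.
Standard quotas: P1 3.6716, P2 4.3493, P3 4.9581, P4 2.3128, P5 4.3068, P6 5.2878, P7 1.1137.
Lower quotas: P1 3, P2 4, P3 4, P4 2, P5 4, P6 5, P7 1 (sum 23, leaving 3 seats).
Remainders in descending order: P3 0.9581, P1 0.6716, P2 0.3493, P4 0.3128, P5 0.3068, P6 0.2878, P7 0.1137.
Largest remainders: P3, P1, P2 receive the extra seats.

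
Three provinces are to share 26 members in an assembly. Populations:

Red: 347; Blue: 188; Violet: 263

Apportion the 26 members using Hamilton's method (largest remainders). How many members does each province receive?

Standard divisor: 798 ÷ 26 ≈ 30.692.
Standard quotas: Red 11.306, Blue 6.125, Violet 8.569.
Lower quotas: Red 11, Blue 6, Violet 8 (sum 25, leaving 1 seat).
Remainders in descending order: Violet 0.569, Red 0.306, Blue 0.125.
The surplus seat goes to Violet.

Red 11, Blue 6, Violet 9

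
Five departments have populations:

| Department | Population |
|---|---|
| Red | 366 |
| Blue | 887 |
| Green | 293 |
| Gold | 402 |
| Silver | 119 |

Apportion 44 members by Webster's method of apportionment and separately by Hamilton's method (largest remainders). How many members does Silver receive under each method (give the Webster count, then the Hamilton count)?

Webster: Red 8, Blue 19, Green 6, Gold 8, Silver 3.
Hamilton: Red 8, Blue 19, Green 6, Gold 9, Silver 2.
Silver gets 3 under Webster and 2 under Hamilton.

3 and 2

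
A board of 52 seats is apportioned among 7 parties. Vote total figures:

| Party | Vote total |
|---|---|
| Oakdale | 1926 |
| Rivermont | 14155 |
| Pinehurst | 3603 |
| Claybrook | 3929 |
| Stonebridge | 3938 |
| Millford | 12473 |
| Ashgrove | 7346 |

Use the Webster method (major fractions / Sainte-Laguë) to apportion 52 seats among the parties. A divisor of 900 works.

Oakdale: 2, Rivermont: 16, Pinehurst: 4, Claybrook: 4, Stonebridge: 4, Millford: 14, Ashgrove: 8

With modified divisor 900: modified quotas Oakdale 2.140, Rivermont 15.728, Pinehurst 4.003, Claybrook 4.366, Stonebridge 4.376, Millford 13.859, Ashgrove 8.162.
Rounding to the nearest integer: Oakdale 2, Rivermont 16, Pinehurst 4, Claybrook 4, Stonebridge 4, Millford 14, Ashgrove 8 (total 52).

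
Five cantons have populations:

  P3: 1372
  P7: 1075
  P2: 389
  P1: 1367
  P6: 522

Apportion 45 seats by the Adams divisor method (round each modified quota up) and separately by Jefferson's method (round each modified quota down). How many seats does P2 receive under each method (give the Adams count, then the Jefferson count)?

Adams: P3 13, P7 10, P2 4, P1 13, P6 5.
Jefferson: P3 14, P7 10, P2 3, P1 13, P6 5.
P2 gets 4 under Adams and 3 under Jefferson.

4 and 3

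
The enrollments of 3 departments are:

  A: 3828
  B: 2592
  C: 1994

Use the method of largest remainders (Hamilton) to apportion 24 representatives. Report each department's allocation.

Standard divisor: 8414 ÷ 24 ≈ 350.583.
Standard quotas: A 10.919, B 7.393, C 5.688.
Lower quotas: A 10, B 7, C 5 (sum 22, leaving 2 seats).
Remainders in descending order: A 0.919, C 0.688, B 0.393.
The surplus seats go to A, C.

A: 11; B: 7; C: 6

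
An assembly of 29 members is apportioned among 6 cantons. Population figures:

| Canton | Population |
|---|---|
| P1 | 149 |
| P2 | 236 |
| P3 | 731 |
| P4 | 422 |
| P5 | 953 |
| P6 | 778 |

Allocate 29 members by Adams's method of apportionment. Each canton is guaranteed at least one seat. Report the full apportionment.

P1 2; P2 2; P3 6; P4 4; P5 8; P6 7

Standard divisor 3269/29 ≈ 112.724; standard quotas: P1 1.322, P2 2.094, P3 6.485, P4 3.744, P5 8.454, P6 6.902.
Rounding up gives 2, 3, 7, 4, 9, 7 = 32 seats, so the divisor must be adjusted.
With modified divisor 126: modified quotas P1 1.183, P2 1.873, P3 5.802, P4 3.349, P5 7.563, P6 6.175.
Rounding up: P1 2, P2 2, P3 6, P4 4, P5 8, P6 7 (total 29).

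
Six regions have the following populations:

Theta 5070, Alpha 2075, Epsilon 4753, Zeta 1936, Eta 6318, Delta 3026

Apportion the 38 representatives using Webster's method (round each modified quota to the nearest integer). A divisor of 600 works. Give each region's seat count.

With modified divisor 600: modified quotas Theta 8.450, Alpha 3.458, Epsilon 7.922, Zeta 3.227, Eta 10.530, Delta 5.043.
Rounding to the nearest integer: Theta 8, Alpha 3, Epsilon 8, Zeta 3, Eta 11, Delta 5 (total 38).

Theta: 8, Alpha: 3, Epsilon: 8, Zeta: 3, Eta: 11, Delta: 5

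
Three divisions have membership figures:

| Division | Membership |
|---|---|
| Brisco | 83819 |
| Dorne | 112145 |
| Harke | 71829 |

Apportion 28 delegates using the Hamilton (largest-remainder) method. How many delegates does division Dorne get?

12

Standard divisor: 267793 ÷ 28 ≈ 9564.036.
Standard quotas: Brisco 8.7640, Dorne 11.7257, Harke 7.5103.
Lower quotas: Brisco 8, Dorne 11, Harke 7 (sum 26, leaving 2 seats).
Remainders in descending order: Brisco 0.7640, Dorne 0.7257, Harke 0.5103.
The surplus seats go to Brisco, Dorne.
Dorne receives 12.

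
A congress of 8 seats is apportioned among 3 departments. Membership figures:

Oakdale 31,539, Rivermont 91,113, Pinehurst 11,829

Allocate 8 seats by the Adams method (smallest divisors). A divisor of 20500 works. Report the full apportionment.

With modified divisor 20500: modified quotas Oakdale 1.538, Rivermont 4.445, Pinehurst 0.577.
Rounding up: Oakdale 2, Rivermont 5, Pinehurst 1 (total 8).

Oakdale: 2; Rivermont: 5; Pinehurst: 1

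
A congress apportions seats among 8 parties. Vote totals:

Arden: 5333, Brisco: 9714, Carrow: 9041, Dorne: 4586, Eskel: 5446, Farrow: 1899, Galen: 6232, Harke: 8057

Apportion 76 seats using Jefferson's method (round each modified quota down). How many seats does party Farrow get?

Standard divisor 50308/76 ≈ 661.947; standard quotas: Arden 8.057, Brisco 14.675, Carrow 13.658, Dorne 6.928, Eskel 8.227, Farrow 2.869, Galen 9.415, Harke 12.172.
Rounding down gives 8, 14, 13, 6, 8, 2, 9, 12 = 72 seats, so the divisor must be adjusted.
With modified divisor 628: modified quotas Arden 8.492, Brisco 15.468, Carrow 14.396, Dorne 7.303, Eskel 8.672, Farrow 3.024, Galen 9.924, Harke 12.830.
Rounding down: Arden 8, Brisco 15, Carrow 14, Dorne 7, Eskel 8, Farrow 3, Galen 9, Harke 12 (total 76).
Farrow receives 3.

3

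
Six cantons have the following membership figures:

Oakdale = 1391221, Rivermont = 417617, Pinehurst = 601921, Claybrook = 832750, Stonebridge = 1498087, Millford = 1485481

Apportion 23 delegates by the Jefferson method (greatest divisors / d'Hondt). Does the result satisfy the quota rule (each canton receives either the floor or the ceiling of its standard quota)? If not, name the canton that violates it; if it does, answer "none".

none

Standard quotas: Oakdale 5.139, Rivermont 1.542, Pinehurst 2.223, Claybrook 3.076, Stonebridge 5.533, Millford 5.487.
Jefferson allocation: Oakdale 5, Rivermont 1, Pinehurst 2, Claybrook 3, Stonebridge 6, Millford 6.
Every allocation lies between the lower and upper quota.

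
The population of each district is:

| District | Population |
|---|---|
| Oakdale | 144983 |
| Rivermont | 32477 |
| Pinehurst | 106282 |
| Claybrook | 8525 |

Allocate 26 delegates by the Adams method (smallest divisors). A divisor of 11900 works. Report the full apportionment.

Oakdale: 13, Rivermont: 3, Pinehurst: 9, Claybrook: 1

With modified divisor 11900: modified quotas Oakdale 12.183, Rivermont 2.729, Pinehurst 8.931, Claybrook 0.716.
Rounding up: Oakdale 13, Rivermont 3, Pinehurst 9, Claybrook 1 (total 26).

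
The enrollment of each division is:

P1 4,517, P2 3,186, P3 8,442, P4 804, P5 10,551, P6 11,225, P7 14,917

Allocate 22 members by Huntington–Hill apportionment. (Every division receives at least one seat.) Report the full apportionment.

With divisor 2473: modified quotas P1 1.827, P2 1.288, P3 3.414, P4 0.325, P5 4.266, P6 4.539, P7 6.032.
Geometric-mean thresholds: P1 √(1·2)=1.414, P2 √(1·2)=1.414, P3 √(3·4)=3.464, P4 (min 1), P5 √(4·5)=4.472, P6 √(4·5)=4.472, P7 √(6·7)=6.481.
Each quota rounded against its threshold gives P1 2, P2 1, P3 3, P4 1, P5 4, P6 5, P7 6 (total 22).

P1=2, P2=1, P3=3, P4=1, P5=4, P6=5, P7=6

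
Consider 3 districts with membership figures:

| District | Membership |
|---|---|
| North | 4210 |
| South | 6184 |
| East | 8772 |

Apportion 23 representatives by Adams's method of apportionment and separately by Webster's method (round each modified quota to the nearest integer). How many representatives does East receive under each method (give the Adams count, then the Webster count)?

10 and 11

Adams: North 5, South 8, East 10.
Webster: North 5, South 7, East 11.
East gets 10 under Adams and 11 under Webster.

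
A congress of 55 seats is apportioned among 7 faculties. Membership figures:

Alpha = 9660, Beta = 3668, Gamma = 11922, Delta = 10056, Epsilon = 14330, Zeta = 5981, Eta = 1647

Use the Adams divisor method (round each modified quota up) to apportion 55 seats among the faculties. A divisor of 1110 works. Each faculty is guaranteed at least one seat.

With modified divisor 1110: modified quotas Alpha 8.703, Beta 3.305, Gamma 10.741, Delta 9.059, Epsilon 12.910, Zeta 5.388, Eta 1.484.
Rounding up: Alpha 9, Beta 4, Gamma 11, Delta 10, Epsilon 13, Zeta 6, Eta 2 (total 55).

Alpha=9, Beta=4, Gamma=11, Delta=10, Epsilon=13, Zeta=6, Eta=2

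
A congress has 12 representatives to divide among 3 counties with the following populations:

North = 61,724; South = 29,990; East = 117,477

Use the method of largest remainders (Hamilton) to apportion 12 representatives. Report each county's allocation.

The standard divisor is 209191/12 ≈ 17432.583.
Standard quotas: North 3.5407, South 1.7203, East 6.7389.
Lower quotas: North 3, South 1, East 6 (sum 10, leaving 2 seats).
Remainders in descending order: East 0.7389, South 0.7203, North 0.5407.
The surplus seats go to East, South.

North=3, South=2, East=7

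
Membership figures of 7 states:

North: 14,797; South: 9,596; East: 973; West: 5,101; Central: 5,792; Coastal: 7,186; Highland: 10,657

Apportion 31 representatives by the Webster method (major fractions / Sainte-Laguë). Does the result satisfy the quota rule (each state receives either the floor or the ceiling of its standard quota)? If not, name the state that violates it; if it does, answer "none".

none

Standard quotas: North 8.479, South 5.498, East 0.558, West 2.923, Central 3.319, Coastal 4.118, Highland 6.106.
Webster allocation: North 8, South 6, East 1, West 3, Central 3, Coastal 4, Highland 6.
Every allocation lies between the lower and upper quota.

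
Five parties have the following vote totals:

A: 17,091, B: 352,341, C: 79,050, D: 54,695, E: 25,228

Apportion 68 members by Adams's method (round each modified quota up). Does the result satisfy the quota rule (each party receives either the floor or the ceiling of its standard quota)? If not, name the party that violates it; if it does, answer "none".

B

Standard quotas: A 2.199, B 45.342, C 10.173, D 7.039, E 3.247.
Adams allocation: A 3, B 44, C 10, D 7, E 4.
B has quota 45.342 (lower 45, upper 46) but receives 44 — outside the quota interval.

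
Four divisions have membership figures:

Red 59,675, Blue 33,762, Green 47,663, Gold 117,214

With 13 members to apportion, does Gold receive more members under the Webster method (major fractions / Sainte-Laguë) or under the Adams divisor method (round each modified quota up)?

Webster

Webster: Red 3, Blue 2, Green 2, Gold 6.
Adams: Red 3, Blue 2, Green 3, Gold 5.
Gold gets 6 under Webster and 5 under Adams.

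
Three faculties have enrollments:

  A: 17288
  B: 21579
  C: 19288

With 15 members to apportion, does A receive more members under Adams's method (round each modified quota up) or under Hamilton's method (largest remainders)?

Adams

Adams: A 5, B 5, C 5.
Hamilton: A 4, B 6, C 5.
A gets 5 under Adams and 4 under Hamilton.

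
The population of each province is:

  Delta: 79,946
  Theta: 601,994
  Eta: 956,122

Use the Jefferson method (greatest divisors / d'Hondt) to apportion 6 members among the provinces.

Delta: 0; Theta: 2; Eta: 4

Standard divisor 1638062/6 ≈ 273010.333; standard quotas: Delta 0.293, Theta 2.205, Eta 3.502.
Rounding down gives 0, 2, 3 = 5 seats, so the divisor must be adjusted.
With modified divisor 219800: modified quotas Delta 0.364, Theta 2.739, Eta 4.350.
Rounding down: Delta 0, Theta 2, Eta 4 (total 6).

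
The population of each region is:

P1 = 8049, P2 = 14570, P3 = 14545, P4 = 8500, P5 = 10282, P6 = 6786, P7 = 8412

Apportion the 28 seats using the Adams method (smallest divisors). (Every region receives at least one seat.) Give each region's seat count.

P1 3, P2 6, P3 6, P4 3, P5 4, P6 3, P7 3

Standard divisor 71144/28 ≈ 2540.857; standard quotas: P1 3.168, P2 5.734, P3 5.724, P4 3.345, P5 4.047, P6 2.671, P7 3.311.
Rounding up gives 4, 6, 6, 4, 5, 3, 4 = 32 seats, so the divisor must be adjusted.
With modified divisor 2870: modified quotas P1 2.805, P2 5.077, P3 5.068, P4 2.962, P5 3.583, P6 2.364, P7 2.931.
Rounding up: P1 3, P2 6, P3 6, P4 3, P5 4, P6 3, P7 3 (total 28).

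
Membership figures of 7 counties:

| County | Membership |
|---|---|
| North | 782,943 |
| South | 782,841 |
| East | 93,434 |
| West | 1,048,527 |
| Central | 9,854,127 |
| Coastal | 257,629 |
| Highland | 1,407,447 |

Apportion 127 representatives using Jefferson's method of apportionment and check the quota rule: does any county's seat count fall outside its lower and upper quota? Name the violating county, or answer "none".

Standard quotas: North 6.989, South 6.988, East 0.834, West 9.360, Central 87.965, Coastal 2.300, Highland 12.564.
Jefferson allocation: North 7, South 7, East 0, West 9, Central 90, Coastal 2, Highland 12.
Central has quota 87.965 (lower 87, upper 88) but receives 90 — outside the quota interval.

Central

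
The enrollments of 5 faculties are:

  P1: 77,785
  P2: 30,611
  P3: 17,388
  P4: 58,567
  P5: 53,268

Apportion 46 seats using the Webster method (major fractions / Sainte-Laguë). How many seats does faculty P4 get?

Standard divisor 237619/46 ≈ 5165.63; standard quotas: P1 15.058, P2 5.926, P3 3.366, P4 11.338, P5 10.312.
Rounding to the nearest integer gives 15, 6, 3, 11, 10 = 45 seats, so the divisor must be adjusted.
With modified divisor 5083: modified quotas P1 15.303, P2 6.022, P3 3.421, P4 11.522, P5 10.480.
Rounding to the nearest integer: P1 15, P2 6, P3 3, P4 12, P5 10 (total 46).
P4 receives 12.

12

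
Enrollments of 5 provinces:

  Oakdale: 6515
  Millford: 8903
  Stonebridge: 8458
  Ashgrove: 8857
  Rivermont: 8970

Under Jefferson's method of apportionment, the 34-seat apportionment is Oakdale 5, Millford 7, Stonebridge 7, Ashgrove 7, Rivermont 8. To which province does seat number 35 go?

Millford

Priority for the next seat is population ÷ (current seats + 1).
Priorities: Oakdale 1085.833, Millford 1112.875, Stonebridge 1057.250, Ashgrove 1107.125, Rivermont 996.667.
Highest priority: Millford.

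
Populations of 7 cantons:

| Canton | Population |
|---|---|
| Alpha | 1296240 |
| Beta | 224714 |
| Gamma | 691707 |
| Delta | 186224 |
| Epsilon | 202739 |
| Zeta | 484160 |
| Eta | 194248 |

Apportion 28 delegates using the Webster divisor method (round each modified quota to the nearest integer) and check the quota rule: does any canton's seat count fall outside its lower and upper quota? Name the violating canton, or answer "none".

Standard quotas: Alpha 11.065, Beta 1.918, Gamma 5.905, Delta 1.590, Epsilon 1.731, Zeta 4.133, Eta 1.658.
Webster allocation: Alpha 10, Beta 2, Gamma 6, Delta 2, Epsilon 2, Zeta 4, Eta 2.
Alpha has quota 11.065 (lower 11, upper 12) but receives 10 — outside the quota interval.

Alpha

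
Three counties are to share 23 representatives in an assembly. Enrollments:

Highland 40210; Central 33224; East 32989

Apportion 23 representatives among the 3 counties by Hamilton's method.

Standard divisor: 106423 ÷ 23 ≈ 4627.087.
Standard quotas: Highland 8.6901, Central 7.1803, East 7.1295.
Lower quotas: Highland 8, Central 7, East 7 (sum 22, leaving 1 seat).
Remainders in descending order: Highland 0.6901, Central 0.1803, East 0.1295.
Largest remainder: Highland receives the extra seat.

Highland 9, Central 7, East 7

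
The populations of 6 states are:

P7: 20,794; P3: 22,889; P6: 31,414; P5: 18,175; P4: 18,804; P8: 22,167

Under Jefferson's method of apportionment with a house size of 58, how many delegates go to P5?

8

Standard divisor 134243/58 ≈ 2314.534; standard quotas: P7 8.984, P3 9.889, P6 13.572, P5 7.853, P4 8.124, P8 9.577.
Rounding down gives 8, 9, 13, 7, 8, 9 = 54 seats, so the divisor must be adjusted.
With modified divisor 2230: modified quotas P7 9.325, P3 10.264, P6 14.087, P5 8.150, P4 8.432, P8 9.940.
Rounding down: P7 9, P3 10, P6 14, P5 8, P4 8, P8 9 (total 58).
P5 receives 8.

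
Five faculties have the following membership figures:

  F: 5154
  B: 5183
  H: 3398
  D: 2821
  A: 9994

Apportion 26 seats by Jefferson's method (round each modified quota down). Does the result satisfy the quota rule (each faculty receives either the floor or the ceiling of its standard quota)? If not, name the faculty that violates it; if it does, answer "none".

Standard quotas: F 5.047, B 5.076, H 3.328, D 2.763, A 9.787.
Jefferson allocation: F 5, B 5, H 3, D 3, A 10.
Every allocation lies between the lower and upper quota.

none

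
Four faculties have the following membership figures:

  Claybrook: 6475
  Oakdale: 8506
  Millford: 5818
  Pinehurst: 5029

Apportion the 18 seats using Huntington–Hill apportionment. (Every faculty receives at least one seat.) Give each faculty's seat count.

With divisor 1450: modified quotas Claybrook 4.466, Oakdale 5.866, Millford 4.012, Pinehurst 3.468.
Geometric-mean thresholds: Claybrook √(4·5)=4.472, Oakdale √(5·6)=5.477, Millford √(4·5)=4.472, Pinehurst √(3·4)=3.464.
Each quota rounded against its threshold gives Claybrook 4, Oakdale 6, Millford 4, Pinehurst 4 (total 18).

Claybrook: 4; Oakdale: 6; Millford: 4; Pinehurst: 4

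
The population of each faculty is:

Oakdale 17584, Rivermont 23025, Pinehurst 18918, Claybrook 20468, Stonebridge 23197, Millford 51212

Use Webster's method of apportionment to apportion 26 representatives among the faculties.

Oakdale: 3, Rivermont: 4, Pinehurst: 3, Claybrook: 3, Stonebridge: 4, Millford: 9

Standard divisor 154404/26 ≈ 5938.615; standard quotas: Oakdale 2.961, Rivermont 3.877, Pinehurst 3.186, Claybrook 3.447, Stonebridge 3.906, Millford 8.624.
Rounding to the nearest integer gives Oakdale 3, Rivermont 4, Pinehurst 3, Claybrook 3, Stonebridge 4, Millford 9 — total 26, matching the house size, so no adjustment is needed.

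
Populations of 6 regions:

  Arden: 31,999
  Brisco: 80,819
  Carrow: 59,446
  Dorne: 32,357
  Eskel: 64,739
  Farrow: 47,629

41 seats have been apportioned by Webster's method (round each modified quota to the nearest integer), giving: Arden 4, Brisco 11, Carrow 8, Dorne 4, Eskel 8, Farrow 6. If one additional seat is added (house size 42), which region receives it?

Eskel

Priority for the next seat is population ÷ (current seats + 0.5).
Priorities: Arden 7110.889, Brisco 7027.739, Carrow 6993.647, Dorne 7190.444, Eskel 7616.353, Farrow 7327.538.
Highest priority: Eskel.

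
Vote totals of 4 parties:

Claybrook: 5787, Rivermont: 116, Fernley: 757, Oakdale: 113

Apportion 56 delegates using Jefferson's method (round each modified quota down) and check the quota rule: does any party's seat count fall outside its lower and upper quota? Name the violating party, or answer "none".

Claybrook

Standard quotas: Claybrook 47.848, Rivermont 0.959, Fernley 6.259, Oakdale 0.934.
Jefferson allocation: Claybrook 49, Rivermont 1, Fernley 6, Oakdale 0.
Claybrook has quota 47.848 (lower 47, upper 48) but receives 49 — outside the quota interval.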